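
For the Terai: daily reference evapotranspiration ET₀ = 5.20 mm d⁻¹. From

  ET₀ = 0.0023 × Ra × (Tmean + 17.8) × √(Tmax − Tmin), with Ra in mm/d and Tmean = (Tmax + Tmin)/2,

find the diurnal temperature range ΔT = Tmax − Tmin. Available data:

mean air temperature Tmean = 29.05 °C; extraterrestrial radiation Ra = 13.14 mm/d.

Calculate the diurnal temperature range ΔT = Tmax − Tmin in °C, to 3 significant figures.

√ΔT = ET₀ / [0.0023 × Ra × (Tmean+17.8)] = 5.20 / (0.0023 × 13.14 × 46.85) = 3.6726
ΔT = 3.6726² = 13.488 °C

13.5 °C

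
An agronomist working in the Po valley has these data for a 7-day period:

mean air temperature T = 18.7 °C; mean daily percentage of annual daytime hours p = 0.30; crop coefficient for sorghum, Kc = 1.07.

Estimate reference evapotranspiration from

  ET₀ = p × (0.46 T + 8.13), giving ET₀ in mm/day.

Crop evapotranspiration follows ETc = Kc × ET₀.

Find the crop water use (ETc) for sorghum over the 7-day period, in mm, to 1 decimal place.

37.6 mm

ET₀ = 0.30 × (0.46 × 18.7 + 8.13) = 0.30 × 16.732 = 5.0196 mm/d
ETc = Kc × ET₀ = 1.07 × 5.0196 = 5.3710 mm/d
Over 7 days: 5.3710 × 7 = 37.597 mm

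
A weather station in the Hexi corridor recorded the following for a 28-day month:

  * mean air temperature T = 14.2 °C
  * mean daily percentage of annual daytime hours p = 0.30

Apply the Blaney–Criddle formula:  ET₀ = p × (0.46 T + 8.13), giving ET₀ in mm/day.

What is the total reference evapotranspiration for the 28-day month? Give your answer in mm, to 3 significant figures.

ET₀ = 0.30 × (0.46 × 14.2 + 8.13) = 0.30 × 14.662 = 4.3986 mm/d
Monthly total = 4.3986 × 28 = 123.161 mm

123 mm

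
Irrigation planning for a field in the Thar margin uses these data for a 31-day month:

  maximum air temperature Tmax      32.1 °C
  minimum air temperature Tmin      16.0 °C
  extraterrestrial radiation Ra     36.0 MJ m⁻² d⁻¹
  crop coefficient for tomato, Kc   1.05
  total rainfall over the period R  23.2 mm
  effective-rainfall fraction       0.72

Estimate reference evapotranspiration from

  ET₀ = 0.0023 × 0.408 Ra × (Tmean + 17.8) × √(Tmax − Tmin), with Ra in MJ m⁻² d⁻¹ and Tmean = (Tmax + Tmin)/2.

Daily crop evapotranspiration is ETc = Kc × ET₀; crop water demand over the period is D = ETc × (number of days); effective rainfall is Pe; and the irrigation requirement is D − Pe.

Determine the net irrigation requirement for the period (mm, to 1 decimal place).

Tmean = (32.1 + 16.0)/2 = 24.05 °C
0.408 Ra = 0.408 × 36.0 = 14.6880 mm/d equivalent
ET₀ = 0.0023 × 14.6880 × (24.05 + 17.8) × √16.1 = 0.0023 × 14.6880 × 41.85 × 4.0125 = 5.6728 mm/d
ETc = Kc × ET₀ = 1.05 × 5.6728 = 5.9564 mm/d
Crop demand D = ETc × 31 d = 5.9564 × 31 = 184.648 mm
Pe = 0.72 × 23.2 = 16.704 mm
D − Pe = 184.648 − 16.704 = 167.944 mm

167.9 mm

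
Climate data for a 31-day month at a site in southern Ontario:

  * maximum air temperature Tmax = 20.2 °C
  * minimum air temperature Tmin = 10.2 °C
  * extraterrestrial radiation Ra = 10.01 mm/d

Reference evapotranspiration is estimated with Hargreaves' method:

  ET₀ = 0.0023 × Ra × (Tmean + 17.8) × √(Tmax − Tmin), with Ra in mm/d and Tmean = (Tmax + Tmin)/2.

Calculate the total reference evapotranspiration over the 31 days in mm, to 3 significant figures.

74.5 mm

Tmean = (20.2 + 10.2)/2 = 15.20 °C
ET₀ = 0.0023 × 10.01 × (15.20 + 17.8) × √10.0 = 0.0023 × 10.01 × 33.00 × 3.1623 = 2.4026 mm/d
Over 31 days: 2.4026 × 31 = 74.481 mm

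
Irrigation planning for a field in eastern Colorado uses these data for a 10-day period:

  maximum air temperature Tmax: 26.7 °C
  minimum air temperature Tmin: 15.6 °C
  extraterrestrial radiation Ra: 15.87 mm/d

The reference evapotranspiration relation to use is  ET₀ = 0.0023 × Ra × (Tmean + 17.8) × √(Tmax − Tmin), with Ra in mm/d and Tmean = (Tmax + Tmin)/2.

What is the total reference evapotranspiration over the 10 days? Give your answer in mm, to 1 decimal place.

Tmean = (26.7 + 15.6)/2 = 21.15 °C
ET₀ = 0.0023 × 15.87 × (21.15 + 17.8) × √11.1 = 0.0023 × 15.87 × 38.95 × 3.3317 = 4.7367 mm/d
Over 10 days: 4.7367 × 10 = 47.367 mm

47.4 mm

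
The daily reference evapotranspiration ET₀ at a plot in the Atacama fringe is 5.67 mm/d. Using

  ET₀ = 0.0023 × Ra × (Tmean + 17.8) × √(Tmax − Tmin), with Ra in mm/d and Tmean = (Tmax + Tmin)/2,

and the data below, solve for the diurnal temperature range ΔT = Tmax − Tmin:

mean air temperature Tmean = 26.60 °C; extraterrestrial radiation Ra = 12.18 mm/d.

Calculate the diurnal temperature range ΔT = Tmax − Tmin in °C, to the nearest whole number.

√ΔT = ET₀ / [0.0023 × Ra × (Tmean+17.8)] = 5.67 / (0.0023 × 12.18 × 44.40) = 4.5585
ΔT = 4.5585² = 20.780 °C

21 °C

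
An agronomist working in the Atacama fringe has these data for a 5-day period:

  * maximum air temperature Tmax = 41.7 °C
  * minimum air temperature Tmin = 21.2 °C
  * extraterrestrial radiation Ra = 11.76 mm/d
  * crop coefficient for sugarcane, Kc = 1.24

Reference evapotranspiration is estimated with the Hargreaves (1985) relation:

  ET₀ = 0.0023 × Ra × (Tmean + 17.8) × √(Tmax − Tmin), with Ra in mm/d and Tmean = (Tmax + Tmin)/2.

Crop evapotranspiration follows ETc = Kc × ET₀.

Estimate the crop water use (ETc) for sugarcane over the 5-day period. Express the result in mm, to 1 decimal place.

Tmean = (41.7 + 21.2)/2 = 31.45 °C
ET₀ = 0.0023 × 11.76 × (31.45 + 17.8) × √20.5 = 0.0023 × 11.76 × 49.25 × 4.5277 = 6.0314 mm/d
ETc = Kc × ET₀ = 1.24 × 6.0314 = 7.4789 mm/d
Over 5 days: 7.4789 × 5 = 37.395 mm

37.4 mm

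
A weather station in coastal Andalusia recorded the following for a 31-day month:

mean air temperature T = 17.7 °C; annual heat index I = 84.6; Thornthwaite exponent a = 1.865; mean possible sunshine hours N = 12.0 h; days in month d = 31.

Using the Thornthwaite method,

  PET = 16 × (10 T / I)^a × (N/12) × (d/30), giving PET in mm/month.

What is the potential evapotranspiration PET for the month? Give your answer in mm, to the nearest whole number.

66 mm

10T/I = 10 × 17.7 / 84.6 = 2.0922
(10T/I)^a = 2.0922^1.865 = 3.9621
Uncorrected PET = 16 × 3.9621 = 63.394 mm
Correction = (N/12)(d/30) = (12.0/12)(31/30) = 1.0333
PET = 63.394 × 1.0333 = 65.505 mm/month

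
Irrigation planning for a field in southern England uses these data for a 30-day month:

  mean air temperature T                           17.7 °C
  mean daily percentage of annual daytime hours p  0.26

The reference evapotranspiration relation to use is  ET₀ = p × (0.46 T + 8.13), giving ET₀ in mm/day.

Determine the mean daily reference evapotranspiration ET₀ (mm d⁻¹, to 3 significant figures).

4.23 mm d⁻¹

ET₀ = 0.26 × (0.46 × 17.7 + 8.13) = 0.26 × 16.272 = 4.2307 mm/d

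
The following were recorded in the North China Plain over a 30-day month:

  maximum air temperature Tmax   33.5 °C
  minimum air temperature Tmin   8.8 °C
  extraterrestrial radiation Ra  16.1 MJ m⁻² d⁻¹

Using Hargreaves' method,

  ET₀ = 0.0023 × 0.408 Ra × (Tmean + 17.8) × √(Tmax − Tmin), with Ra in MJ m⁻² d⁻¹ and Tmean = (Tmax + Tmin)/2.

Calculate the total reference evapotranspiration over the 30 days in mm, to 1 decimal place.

Tmean = (33.5 + 8.8)/2 = 21.15 °C
0.408 Ra = 0.408 × 16.1 = 6.5688 mm/d equivalent
ET₀ = 0.0023 × 6.5688 × (21.15 + 17.8) × √24.7 = 0.0023 × 6.5688 × 38.95 × 4.9699 = 2.9246 mm/d
Over 30 days: 2.9246 × 30 = 87.738 mm

87.7 mm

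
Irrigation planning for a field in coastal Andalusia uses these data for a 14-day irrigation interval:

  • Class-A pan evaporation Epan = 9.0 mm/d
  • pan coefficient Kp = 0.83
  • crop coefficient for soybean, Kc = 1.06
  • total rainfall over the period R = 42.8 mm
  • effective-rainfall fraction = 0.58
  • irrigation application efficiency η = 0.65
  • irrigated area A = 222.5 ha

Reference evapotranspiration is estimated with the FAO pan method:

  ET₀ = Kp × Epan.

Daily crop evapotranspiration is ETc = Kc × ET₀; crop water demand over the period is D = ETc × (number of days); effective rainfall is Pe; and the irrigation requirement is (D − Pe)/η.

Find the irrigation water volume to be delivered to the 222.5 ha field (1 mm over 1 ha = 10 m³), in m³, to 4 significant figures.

294500 m³

ET₀ = 0.83 × 9.0 = 7.4700 mm/d
ETc = Kc × ET₀ = 1.06 × 7.4700 = 7.9182 mm/d
Crop demand D = ETc × 14 d = 7.9182 × 14 = 110.855 mm
Pe = 0.58 × 42.8 = 24.824 mm
D − Pe = 110.855 − 24.824 = 86.031 mm
Gross irrigation = 86.031 / 0.65 = 132.355 mm
Volume = 132.355 mm × 222.5 ha × 10 = 294489.9 m³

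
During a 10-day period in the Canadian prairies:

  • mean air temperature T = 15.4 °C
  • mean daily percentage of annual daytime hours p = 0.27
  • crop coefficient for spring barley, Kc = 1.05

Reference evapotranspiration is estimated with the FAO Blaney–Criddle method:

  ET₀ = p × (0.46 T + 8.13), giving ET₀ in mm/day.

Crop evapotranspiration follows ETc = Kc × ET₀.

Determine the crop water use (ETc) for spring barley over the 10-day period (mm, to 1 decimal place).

ET₀ = 0.27 × (0.46 × 15.4 + 8.13) = 0.27 × 15.214 = 4.1078 mm/d
ETc = Kc × ET₀ = 1.05 × 4.1078 = 4.3132 mm/d
Over 10 days: 4.3132 × 10 = 43.132 mm

43.1 mm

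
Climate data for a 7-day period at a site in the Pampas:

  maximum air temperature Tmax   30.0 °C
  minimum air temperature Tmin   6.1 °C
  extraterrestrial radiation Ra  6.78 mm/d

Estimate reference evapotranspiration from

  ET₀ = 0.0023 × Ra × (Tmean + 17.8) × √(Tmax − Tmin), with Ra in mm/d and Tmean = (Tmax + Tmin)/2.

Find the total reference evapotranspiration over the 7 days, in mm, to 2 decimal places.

19.13 mm

Tmean = (30.0 + 6.1)/2 = 18.05 °C
ET₀ = 0.0023 × 6.78 × (18.05 + 17.8) × √23.9 = 0.0023 × 6.78 × 35.85 × 4.8888 = 2.7331 mm/d
Over 7 days: 2.7331 × 7 = 19.132 mm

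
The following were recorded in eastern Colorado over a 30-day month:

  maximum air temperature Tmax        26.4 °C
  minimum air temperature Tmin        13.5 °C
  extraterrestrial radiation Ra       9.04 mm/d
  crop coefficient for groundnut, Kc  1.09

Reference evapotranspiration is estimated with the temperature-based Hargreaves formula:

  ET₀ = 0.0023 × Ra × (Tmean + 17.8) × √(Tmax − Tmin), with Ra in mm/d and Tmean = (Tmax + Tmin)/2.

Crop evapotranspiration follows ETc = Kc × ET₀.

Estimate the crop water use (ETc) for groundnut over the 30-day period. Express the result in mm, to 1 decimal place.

92.2 mm

Tmean = (26.4 + 13.5)/2 = 19.95 °C
ET₀ = 0.0023 × 9.04 × (19.95 + 17.8) × √12.9 = 0.0023 × 9.04 × 37.75 × 3.5917 = 2.8191 mm/d
ETc = Kc × ET₀ = 1.09 × 2.8191 = 3.0728 mm/d
Over 30 days: 3.0728 × 30 = 92.184 mm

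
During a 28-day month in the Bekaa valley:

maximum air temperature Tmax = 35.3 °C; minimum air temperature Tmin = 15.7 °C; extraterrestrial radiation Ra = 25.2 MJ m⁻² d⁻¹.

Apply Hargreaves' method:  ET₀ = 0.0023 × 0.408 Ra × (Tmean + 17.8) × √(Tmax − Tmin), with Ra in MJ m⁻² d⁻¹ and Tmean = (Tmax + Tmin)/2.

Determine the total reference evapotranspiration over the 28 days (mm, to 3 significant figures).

127 mm

Tmean = (35.3 + 15.7)/2 = 25.50 °C
0.408 Ra = 0.408 × 25.2 = 10.2816 mm/d equivalent
ET₀ = 0.0023 × 10.2816 × (25.50 + 17.8) × √19.6 = 0.0023 × 10.2816 × 43.30 × 4.4272 = 4.5332 mm/d
Over 28 days: 4.5332 × 28 = 126.930 mm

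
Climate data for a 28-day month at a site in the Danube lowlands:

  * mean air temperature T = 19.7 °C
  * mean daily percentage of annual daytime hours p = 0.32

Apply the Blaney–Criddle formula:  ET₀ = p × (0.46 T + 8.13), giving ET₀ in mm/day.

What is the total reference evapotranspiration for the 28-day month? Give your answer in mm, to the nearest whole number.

154 mm

ET₀ = 0.32 × (0.46 × 19.7 + 8.13) = 0.32 × 17.192 = 5.5014 mm/d
Monthly total = 5.5014 × 28 = 154.039 mm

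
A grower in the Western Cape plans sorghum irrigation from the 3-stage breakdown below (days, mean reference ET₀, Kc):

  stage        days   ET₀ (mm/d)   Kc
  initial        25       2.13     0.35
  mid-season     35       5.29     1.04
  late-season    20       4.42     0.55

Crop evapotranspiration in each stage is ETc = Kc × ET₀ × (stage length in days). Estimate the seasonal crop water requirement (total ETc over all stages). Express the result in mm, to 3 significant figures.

260 mm

initial: 0.35 × 2.13 × 25 = 18.64 mm
mid-season: 1.04 × 5.29 × 35 = 192.56 mm
late-season: 0.55 × 4.42 × 20 = 48.62 mm
Seasonal total = 259.82 mm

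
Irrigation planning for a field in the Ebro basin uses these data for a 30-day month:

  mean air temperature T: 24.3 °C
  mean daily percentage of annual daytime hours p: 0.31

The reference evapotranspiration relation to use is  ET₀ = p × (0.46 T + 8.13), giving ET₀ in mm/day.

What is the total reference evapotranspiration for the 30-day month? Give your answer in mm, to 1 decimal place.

ET₀ = 0.31 × (0.46 × 24.3 + 8.13) = 0.31 × 19.308 = 5.9855 mm/d
Monthly total = 5.9855 × 30 = 179.565 mm

179.6 mm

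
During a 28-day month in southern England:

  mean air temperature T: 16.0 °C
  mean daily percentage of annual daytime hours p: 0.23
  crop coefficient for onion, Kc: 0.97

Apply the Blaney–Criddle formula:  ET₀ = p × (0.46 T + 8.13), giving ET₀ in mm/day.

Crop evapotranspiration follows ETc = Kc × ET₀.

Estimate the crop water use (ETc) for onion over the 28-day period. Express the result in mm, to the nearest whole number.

97 mm

ET₀ = 0.23 × (0.46 × 16.0 + 8.13) = 0.23 × 15.490 = 3.5627 mm/d
ETc = Kc × ET₀ = 0.97 × 3.5627 = 3.4558 mm/d
Over 28 days: 3.4558 × 28 = 96.762 mm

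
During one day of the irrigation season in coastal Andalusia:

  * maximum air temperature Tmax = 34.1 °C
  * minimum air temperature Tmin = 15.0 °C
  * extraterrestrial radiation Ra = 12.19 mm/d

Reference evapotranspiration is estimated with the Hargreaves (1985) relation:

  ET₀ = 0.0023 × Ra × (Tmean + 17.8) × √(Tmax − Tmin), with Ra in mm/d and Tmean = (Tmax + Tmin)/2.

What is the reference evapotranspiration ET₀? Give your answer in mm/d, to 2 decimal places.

5.19 mm/d

Tmean = (34.1 + 15.0)/2 = 24.55 °C
ET₀ = 0.0023 × 12.19 × (24.55 + 17.8) × √19.1 = 0.0023 × 12.19 × 42.35 × 4.3704 = 5.1893 mm/d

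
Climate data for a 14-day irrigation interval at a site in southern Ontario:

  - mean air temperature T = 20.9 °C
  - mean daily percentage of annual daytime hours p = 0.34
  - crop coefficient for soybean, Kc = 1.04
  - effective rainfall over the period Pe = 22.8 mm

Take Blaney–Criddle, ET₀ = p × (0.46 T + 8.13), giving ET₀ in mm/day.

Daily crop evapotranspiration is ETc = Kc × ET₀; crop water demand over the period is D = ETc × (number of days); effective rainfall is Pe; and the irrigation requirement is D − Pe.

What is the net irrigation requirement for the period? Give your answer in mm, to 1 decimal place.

65.0 mm

ET₀ = 0.34 × (0.46 × 20.9 + 8.13) = 0.34 × 17.744 = 6.0330 mm/d
ETc = Kc × ET₀ = 1.04 × 6.0330 = 6.2743 mm/d
Crop demand D = ETc × 14 d = 6.2743 × 14 = 87.840 mm
D − Pe = 87.840 − 22.8 = 65.040 mm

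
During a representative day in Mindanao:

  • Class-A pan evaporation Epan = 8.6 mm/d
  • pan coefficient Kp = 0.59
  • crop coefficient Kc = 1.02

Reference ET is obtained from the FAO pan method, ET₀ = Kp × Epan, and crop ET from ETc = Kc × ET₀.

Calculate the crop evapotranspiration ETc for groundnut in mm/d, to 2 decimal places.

5.18 mm/d

ET₀ = 0.59 × 8.6 = 5.0740 mm/d
ETc = Kc × ET₀ = 1.02 × 5.0740 = 5.1755 mm/d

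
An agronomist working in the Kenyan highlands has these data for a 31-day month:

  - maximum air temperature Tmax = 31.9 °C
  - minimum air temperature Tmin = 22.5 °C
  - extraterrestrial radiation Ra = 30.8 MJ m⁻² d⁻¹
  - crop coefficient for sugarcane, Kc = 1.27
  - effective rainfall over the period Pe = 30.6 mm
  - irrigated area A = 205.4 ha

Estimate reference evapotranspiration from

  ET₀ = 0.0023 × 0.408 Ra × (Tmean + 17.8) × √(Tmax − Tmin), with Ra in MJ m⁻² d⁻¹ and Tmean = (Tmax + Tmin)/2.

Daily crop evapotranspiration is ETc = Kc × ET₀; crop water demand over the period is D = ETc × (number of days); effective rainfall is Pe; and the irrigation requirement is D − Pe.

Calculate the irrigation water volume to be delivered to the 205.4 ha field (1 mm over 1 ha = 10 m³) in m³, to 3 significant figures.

Tmean = (31.9 + 22.5)/2 = 27.20 °C
0.408 Ra = 0.408 × 30.8 = 12.5664 mm/d equivalent
ET₀ = 0.0023 × 12.5664 × (27.20 + 17.8) × √9.4 = 0.0023 × 12.5664 × 45.00 × 3.0659 = 3.9876 mm/d
ETc = Kc × ET₀ = 1.27 × 3.9876 = 5.0643 mm/d
Crop demand D = ETc × 31 d = 5.0643 × 31 = 156.993 mm
D − Pe = 156.993 − 30.6 = 126.393 mm
Volume = 126.393 mm × 205.4 ha × 10 = 259611.2 m³

260000 m³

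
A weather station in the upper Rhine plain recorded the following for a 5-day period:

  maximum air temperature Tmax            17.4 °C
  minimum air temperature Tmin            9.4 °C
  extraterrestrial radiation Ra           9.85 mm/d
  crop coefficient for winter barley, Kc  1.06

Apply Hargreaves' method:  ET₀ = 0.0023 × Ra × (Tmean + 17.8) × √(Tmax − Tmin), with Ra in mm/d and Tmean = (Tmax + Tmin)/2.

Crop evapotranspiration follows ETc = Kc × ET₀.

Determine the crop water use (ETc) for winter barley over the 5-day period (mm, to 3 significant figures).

10.6 mm

Tmean = (17.4 + 9.4)/2 = 13.40 °C
ET₀ = 0.0023 × 9.85 × (13.40 + 17.8) × √8.0 = 0.0023 × 9.85 × 31.20 × 2.8284 = 1.9992 mm/d
ETc = Kc × ET₀ = 1.06 × 1.9992 = 2.1192 mm/d
Over 5 days: 2.1192 × 5 = 10.596 mm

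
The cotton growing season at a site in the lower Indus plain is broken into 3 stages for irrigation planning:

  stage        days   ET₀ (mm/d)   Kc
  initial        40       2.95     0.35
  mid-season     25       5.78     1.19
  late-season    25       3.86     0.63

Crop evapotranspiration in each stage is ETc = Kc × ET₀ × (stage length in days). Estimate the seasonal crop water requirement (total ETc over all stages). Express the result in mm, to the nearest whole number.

274 mm

initial: 0.35 × 2.95 × 40 = 41.30 mm
mid-season: 1.19 × 5.78 × 25 = 171.96 mm
late-season: 0.63 × 3.86 × 25 = 60.80 mm
Seasonal total = 274.06 mm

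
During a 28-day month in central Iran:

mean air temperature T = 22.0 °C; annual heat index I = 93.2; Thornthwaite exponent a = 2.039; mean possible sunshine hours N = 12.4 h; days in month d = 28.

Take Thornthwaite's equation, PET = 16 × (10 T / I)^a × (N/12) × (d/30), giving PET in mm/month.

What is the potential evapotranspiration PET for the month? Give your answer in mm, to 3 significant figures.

10T/I = 10 × 22.0 / 93.2 = 2.3605
(10T/I)^a = 2.3605^2.039 = 5.7618
Uncorrected PET = 16 × 5.7618 = 92.189 mm
Correction = (N/12)(d/30) = (12.4/12)(28/30) = 0.9644
PET = 92.189 × 0.9644 = 88.907 mm/month

88.9 mm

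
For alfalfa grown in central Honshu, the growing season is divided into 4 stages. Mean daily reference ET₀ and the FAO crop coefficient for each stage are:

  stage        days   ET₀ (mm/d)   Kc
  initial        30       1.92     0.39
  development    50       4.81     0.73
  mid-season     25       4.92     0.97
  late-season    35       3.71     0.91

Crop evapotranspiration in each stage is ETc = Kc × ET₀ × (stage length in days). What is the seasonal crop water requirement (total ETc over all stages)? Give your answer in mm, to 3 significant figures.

initial: 0.39 × 1.92 × 30 = 22.46 mm
development: 0.73 × 4.81 × 50 = 175.57 mm
mid-season: 0.97 × 4.92 × 25 = 119.31 mm
late-season: 0.91 × 3.71 × 35 = 118.16 mm
Seasonal total = 435.50 mm

436 mm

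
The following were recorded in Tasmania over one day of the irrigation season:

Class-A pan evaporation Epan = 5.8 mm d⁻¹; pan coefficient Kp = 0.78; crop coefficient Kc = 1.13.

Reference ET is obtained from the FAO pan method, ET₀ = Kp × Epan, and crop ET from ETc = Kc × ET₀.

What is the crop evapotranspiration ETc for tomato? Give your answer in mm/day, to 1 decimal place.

5.1 mm/day

ET₀ = 0.78 × 5.8 = 4.5240 mm/d
ETc = Kc × ET₀ = 1.13 × 4.5240 = 5.1121 mm/d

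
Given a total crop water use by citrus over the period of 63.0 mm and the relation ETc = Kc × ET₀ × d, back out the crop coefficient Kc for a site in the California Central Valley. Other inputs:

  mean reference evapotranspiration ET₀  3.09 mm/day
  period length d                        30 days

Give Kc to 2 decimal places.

ETc = Kc × ET₀ × d  ⇒  Kc = ETc / (ET₀ × d)
Kc = 63.0 / (3.09 × 30) = 63.0 / 92.70 = 0.6796

0.68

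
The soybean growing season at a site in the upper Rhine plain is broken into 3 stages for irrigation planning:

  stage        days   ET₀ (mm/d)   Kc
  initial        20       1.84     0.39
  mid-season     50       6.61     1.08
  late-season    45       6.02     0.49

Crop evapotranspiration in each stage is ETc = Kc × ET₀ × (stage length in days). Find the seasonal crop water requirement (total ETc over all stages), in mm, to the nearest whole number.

initial: 0.39 × 1.84 × 20 = 14.35 mm
mid-season: 1.08 × 6.61 × 50 = 356.94 mm
late-season: 0.49 × 6.02 × 45 = 132.74 mm
Seasonal total = 504.03 mm

504 mm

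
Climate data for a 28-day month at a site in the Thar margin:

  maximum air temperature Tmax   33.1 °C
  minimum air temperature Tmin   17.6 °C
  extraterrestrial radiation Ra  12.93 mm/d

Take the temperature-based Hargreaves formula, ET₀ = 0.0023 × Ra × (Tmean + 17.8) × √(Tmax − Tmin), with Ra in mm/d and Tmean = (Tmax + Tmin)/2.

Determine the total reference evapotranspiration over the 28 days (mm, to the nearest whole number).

141 mm

Tmean = (33.1 + 17.6)/2 = 25.35 °C
ET₀ = 0.0023 × 12.93 × (25.35 + 17.8) × √15.5 = 0.0023 × 12.93 × 43.15 × 3.9370 = 5.0521 mm/d
Over 28 days: 5.0521 × 28 = 141.459 mm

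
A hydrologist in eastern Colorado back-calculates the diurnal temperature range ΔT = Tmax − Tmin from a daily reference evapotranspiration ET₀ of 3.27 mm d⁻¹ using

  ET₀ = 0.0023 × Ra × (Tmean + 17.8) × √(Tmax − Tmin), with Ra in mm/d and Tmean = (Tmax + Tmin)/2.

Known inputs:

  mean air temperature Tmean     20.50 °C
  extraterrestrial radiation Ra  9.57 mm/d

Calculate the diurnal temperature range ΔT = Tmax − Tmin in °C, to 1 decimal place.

√ΔT = ET₀ / [0.0023 × Ra × (Tmean+17.8)] = 3.27 / (0.0023 × 9.57 × 38.30) = 3.8789
ΔT = 3.8789² = 15.046 °C

15.0 °C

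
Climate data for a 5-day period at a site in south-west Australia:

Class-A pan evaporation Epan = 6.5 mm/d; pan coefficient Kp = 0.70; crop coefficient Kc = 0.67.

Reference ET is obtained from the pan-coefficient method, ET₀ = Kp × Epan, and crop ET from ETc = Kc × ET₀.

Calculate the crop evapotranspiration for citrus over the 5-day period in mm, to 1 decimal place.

ET₀ = 0.70 × 6.5 = 4.5500 mm/d
ETc = Kc × ET₀ = 0.67 × 4.5500 = 3.0485 mm/d
Over 5 days: 3.0485 × 5 = 15.243 mm

15.2 mm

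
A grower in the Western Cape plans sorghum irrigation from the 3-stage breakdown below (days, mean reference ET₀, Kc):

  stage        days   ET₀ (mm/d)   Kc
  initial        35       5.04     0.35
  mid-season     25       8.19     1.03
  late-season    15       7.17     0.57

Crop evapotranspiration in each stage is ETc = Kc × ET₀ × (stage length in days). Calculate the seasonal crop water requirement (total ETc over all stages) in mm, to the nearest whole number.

334 mm

initial: 0.35 × 5.04 × 35 = 61.74 mm
mid-season: 1.03 × 8.19 × 25 = 210.89 mm
late-season: 0.57 × 7.17 × 15 = 61.30 mm
Seasonal total = 333.93 mm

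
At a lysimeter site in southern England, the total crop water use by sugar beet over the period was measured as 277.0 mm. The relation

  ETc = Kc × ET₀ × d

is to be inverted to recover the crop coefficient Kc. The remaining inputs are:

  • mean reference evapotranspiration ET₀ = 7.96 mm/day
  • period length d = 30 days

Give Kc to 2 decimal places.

1.16

ETc = Kc × ET₀ × d  ⇒  Kc = ETc / (ET₀ × d)
Kc = 277.0 / (7.96 × 30) = 277.0 / 238.80 = 1.1600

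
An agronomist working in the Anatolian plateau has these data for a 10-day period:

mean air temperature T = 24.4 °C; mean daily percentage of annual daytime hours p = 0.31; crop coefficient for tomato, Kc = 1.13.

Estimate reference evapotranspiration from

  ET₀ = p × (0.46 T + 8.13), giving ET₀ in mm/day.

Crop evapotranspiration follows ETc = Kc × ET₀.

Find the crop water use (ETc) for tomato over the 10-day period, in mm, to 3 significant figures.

ET₀ = 0.31 × (0.46 × 24.4 + 8.13) = 0.31 × 19.354 = 5.9997 mm/d
ETc = Kc × ET₀ = 1.13 × 5.9997 = 6.7797 mm/d
Over 10 days: 6.7797 × 10 = 67.797 mm

67.8 mm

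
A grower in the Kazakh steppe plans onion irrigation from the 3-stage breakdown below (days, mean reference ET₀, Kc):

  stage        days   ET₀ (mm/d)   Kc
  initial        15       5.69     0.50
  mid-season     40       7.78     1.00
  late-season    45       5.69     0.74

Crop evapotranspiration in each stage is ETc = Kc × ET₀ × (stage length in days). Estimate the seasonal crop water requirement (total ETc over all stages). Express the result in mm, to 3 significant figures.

initial: 0.50 × 5.69 × 15 = 42.68 mm
mid-season: 1.00 × 7.78 × 40 = 311.20 mm
late-season: 0.74 × 5.69 × 45 = 189.48 mm
Seasonal total = 543.36 mm

543 mm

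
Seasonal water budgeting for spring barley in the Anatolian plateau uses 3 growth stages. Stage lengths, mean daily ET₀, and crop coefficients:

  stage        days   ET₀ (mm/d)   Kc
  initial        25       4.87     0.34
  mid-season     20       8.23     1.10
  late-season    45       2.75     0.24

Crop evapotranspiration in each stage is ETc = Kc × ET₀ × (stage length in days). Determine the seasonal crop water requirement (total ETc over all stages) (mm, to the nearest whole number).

initial: 0.34 × 4.87 × 25 = 41.40 mm
mid-season: 1.10 × 8.23 × 20 = 181.06 mm
late-season: 0.24 × 2.75 × 45 = 29.70 mm
Seasonal total = 252.16 mm

252 mm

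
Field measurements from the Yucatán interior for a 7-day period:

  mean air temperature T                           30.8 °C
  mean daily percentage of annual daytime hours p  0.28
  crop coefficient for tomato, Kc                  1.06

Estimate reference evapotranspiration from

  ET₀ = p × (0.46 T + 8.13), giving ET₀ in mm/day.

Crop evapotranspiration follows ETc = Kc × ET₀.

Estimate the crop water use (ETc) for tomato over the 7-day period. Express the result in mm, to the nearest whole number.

46 mm

ET₀ = 0.28 × (0.46 × 30.8 + 8.13) = 0.28 × 22.298 = 6.2434 mm/d
ETc = Kc × ET₀ = 1.06 × 6.2434 = 6.6180 mm/d
Over 7 days: 6.6180 × 7 = 46.326 mm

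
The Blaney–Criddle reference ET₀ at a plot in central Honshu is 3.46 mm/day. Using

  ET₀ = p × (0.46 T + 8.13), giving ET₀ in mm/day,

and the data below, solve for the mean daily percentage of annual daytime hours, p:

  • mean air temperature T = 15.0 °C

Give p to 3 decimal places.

p = ET₀ / (0.46 T + 8.13) = 3.46 / (0.46 × 15.0 + 8.13) = 3.46 / 15.030 = 0.2302

0.230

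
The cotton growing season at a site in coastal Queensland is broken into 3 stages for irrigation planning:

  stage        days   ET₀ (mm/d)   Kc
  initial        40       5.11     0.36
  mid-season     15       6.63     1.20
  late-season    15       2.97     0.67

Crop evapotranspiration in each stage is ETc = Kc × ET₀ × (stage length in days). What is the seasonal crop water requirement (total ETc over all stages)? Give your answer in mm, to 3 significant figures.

initial: 0.36 × 5.11 × 40 = 73.58 mm
mid-season: 1.20 × 6.63 × 15 = 119.34 mm
late-season: 0.67 × 2.97 × 15 = 29.85 mm
Seasonal total = 222.77 mm

223 mm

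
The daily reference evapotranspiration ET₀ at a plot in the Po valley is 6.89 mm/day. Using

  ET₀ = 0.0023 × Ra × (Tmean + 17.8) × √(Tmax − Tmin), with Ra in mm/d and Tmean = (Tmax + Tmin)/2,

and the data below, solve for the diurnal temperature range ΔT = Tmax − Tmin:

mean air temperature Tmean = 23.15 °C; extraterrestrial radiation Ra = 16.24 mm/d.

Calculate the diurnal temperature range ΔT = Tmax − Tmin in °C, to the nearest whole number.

20 °C

√ΔT = ET₀ / [0.0023 × Ra × (Tmean+17.8)] = 6.89 / (0.0023 × 16.24 × 40.95) = 4.5046
ΔT = 4.5046² = 20.291 °C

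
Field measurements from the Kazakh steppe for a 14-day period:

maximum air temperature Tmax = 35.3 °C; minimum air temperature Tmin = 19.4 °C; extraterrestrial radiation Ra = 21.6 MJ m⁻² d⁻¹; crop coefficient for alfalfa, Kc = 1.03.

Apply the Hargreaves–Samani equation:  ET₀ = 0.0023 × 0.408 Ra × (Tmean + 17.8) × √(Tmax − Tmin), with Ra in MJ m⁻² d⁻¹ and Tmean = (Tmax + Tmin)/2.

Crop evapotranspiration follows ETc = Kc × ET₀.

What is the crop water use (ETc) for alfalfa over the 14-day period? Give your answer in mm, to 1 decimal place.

52.6 mm

Tmean = (35.3 + 19.4)/2 = 27.35 °C
0.408 Ra = 0.408 × 21.6 = 8.8128 mm/d equivalent
ET₀ = 0.0023 × 8.8128 × (27.35 + 17.8) × √15.9 = 0.0023 × 8.8128 × 45.15 × 3.9875 = 3.6492 mm/d
ETc = Kc × ET₀ = 1.03 × 3.6492 = 3.7587 mm/d
Over 14 days: 3.7587 × 14 = 52.622 mm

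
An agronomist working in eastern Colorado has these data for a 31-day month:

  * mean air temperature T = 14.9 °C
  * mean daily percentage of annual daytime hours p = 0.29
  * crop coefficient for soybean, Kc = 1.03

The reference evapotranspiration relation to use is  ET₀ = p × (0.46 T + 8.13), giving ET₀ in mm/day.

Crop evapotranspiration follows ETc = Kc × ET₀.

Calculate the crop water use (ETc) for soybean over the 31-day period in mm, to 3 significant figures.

139 mm

ET₀ = 0.29 × (0.46 × 14.9 + 8.13) = 0.29 × 14.984 = 4.3454 mm/d
ETc = Kc × ET₀ = 1.03 × 4.3454 = 4.4758 mm/d
Over 31 days: 4.4758 × 31 = 138.750 mm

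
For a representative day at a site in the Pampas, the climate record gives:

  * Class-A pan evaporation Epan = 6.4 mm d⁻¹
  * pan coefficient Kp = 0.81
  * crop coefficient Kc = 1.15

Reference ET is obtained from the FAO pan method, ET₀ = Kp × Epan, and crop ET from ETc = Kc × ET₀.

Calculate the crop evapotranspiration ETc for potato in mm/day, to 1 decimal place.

ET₀ = 0.81 × 6.4 = 5.1840 mm/d
ETc = Kc × ET₀ = 1.15 × 5.1840 = 5.9616 mm/d

6.0 mm/day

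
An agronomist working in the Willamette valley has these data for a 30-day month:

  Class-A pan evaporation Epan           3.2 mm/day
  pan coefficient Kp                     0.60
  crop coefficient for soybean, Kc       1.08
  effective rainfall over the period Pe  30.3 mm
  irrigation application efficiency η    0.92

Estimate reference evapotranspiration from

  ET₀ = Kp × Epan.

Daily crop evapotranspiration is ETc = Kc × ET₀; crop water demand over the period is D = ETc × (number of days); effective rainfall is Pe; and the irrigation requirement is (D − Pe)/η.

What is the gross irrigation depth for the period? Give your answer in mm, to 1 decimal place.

ET₀ = 0.60 × 3.2 = 1.9200 mm/d
ETc = Kc × ET₀ = 1.08 × 1.9200 = 2.0736 mm/d
Crop demand D = ETc × 30 d = 2.0736 × 30 = 62.208 mm
D − Pe = 62.208 − 30.3 = 31.908 mm
Gross irrigation = 31.908 / 0.92 = 34.683 mm

34.7 mm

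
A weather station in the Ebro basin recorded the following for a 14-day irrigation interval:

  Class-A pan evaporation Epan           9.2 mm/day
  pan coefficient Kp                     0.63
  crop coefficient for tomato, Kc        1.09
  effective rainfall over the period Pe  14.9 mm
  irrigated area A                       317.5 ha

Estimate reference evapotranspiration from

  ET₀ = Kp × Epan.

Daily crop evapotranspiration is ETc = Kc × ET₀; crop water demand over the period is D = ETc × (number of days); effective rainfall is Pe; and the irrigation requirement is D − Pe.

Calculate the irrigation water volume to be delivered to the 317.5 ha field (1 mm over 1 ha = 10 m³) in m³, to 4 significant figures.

233500 m³

ET₀ = 0.63 × 9.2 = 5.7960 mm/d
ETc = Kc × ET₀ = 1.09 × 5.7960 = 6.3176 mm/d
Crop demand D = ETc × 14 d = 6.3176 × 14 = 88.446 mm
D − Pe = 88.446 − 14.9 = 73.546 mm
Volume = 73.546 mm × 317.5 ha × 10 = 233508.6 m³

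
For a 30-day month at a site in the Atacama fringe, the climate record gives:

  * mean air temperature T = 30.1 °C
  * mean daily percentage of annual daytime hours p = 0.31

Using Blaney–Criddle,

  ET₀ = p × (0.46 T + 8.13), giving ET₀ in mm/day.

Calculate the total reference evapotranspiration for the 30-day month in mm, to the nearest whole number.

204 mm

ET₀ = 0.31 × (0.46 × 30.1 + 8.13) = 0.31 × 21.976 = 6.8126 mm/d
Monthly total = 6.8126 × 30 = 204.378 mm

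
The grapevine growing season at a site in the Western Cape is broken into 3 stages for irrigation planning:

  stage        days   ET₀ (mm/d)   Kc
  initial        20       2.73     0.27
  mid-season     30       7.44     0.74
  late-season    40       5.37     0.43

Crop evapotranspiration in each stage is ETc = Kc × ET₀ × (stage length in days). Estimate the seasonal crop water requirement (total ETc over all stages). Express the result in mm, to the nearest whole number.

initial: 0.27 × 2.73 × 20 = 14.74 mm
mid-season: 0.74 × 7.44 × 30 = 165.17 mm
late-season: 0.43 × 5.37 × 40 = 92.36 mm
Seasonal total = 272.27 mm

272 mm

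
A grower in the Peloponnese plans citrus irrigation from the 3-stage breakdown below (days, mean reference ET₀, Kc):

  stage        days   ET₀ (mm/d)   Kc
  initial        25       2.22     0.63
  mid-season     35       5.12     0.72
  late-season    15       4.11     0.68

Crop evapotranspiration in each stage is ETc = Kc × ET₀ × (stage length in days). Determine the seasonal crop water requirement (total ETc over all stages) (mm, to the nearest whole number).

206 mm

initial: 0.63 × 2.22 × 25 = 34.97 mm
mid-season: 0.72 × 5.12 × 35 = 129.02 mm
late-season: 0.68 × 4.11 × 15 = 41.92 mm
Seasonal total = 205.91 mm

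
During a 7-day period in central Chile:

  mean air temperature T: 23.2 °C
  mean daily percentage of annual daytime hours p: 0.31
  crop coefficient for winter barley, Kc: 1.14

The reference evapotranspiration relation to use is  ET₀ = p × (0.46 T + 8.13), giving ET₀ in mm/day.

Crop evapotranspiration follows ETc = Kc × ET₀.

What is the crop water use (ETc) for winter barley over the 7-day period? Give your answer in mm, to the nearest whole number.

47 mm

ET₀ = 0.31 × (0.46 × 23.2 + 8.13) = 0.31 × 18.802 = 5.8286 mm/d
ETc = Kc × ET₀ = 1.14 × 5.8286 = 6.6446 mm/d
Over 7 days: 6.6446 × 7 = 46.512 mm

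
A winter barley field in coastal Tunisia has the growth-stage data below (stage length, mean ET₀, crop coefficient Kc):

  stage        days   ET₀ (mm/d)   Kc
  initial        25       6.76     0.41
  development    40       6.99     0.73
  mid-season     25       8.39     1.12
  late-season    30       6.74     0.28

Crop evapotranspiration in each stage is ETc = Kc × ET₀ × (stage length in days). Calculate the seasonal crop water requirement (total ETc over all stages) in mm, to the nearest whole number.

initial: 0.41 × 6.76 × 25 = 69.29 mm
development: 0.73 × 6.99 × 40 = 204.11 mm
mid-season: 1.12 × 8.39 × 25 = 234.92 mm
late-season: 0.28 × 6.74 × 30 = 56.62 mm
Seasonal total = 564.94 mm

565 mm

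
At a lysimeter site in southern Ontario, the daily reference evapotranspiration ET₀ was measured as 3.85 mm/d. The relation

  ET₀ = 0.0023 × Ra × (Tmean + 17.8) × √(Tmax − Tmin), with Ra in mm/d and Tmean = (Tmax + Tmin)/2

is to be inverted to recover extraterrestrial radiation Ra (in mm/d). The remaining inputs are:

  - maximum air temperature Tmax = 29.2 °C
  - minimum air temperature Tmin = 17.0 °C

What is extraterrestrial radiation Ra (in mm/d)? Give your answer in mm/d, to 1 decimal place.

Tmean = 23.10 °C; √ΔT = 3.4928
Ra = ET₀ / [0.0023 × (Tmean+17.8) × √ΔT] = 3.85 / (0.0023 × 40.90 × 3.4928) = 11.718 mm/d

11.7 mm/d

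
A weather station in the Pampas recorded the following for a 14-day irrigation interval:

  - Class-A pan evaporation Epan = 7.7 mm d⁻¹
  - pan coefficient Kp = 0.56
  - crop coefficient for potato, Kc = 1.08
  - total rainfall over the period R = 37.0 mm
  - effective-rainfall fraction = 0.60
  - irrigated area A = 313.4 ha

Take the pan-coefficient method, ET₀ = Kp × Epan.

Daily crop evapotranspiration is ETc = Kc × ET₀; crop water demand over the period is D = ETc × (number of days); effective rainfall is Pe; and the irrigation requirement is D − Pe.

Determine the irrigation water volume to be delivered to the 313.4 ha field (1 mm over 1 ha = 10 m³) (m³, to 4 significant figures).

134800 m³

ET₀ = 0.56 × 7.7 = 4.3120 mm/d
ETc = Kc × ET₀ = 1.08 × 4.3120 = 4.6570 mm/d
Crop demand D = ETc × 14 d = 4.6570 × 14 = 65.198 mm
Pe = 0.60 × 37.0 = 22.200 mm
D − Pe = 65.198 − 22.200 = 42.998 mm
Volume = 42.998 mm × 313.4 ha × 10 = 134755.7 m³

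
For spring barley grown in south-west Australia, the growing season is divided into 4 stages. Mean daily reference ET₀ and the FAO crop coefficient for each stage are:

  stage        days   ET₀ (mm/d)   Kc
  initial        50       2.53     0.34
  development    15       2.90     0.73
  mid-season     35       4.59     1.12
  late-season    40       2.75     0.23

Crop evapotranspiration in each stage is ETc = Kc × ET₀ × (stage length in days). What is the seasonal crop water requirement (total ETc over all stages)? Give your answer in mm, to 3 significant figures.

280 mm

initial: 0.34 × 2.53 × 50 = 43.01 mm
development: 0.73 × 2.90 × 15 = 31.76 mm
mid-season: 1.12 × 4.59 × 35 = 179.93 mm
late-season: 0.23 × 2.75 × 40 = 25.30 mm
Seasonal total = 280.00 mm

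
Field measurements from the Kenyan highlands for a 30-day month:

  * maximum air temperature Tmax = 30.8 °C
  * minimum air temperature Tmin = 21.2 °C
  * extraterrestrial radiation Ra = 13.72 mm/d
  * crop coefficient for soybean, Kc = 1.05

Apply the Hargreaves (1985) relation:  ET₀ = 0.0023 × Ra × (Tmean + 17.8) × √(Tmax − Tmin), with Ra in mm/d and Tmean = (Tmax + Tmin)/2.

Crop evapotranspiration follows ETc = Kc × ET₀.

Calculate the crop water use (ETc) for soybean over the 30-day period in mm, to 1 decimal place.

Tmean = (30.8 + 21.2)/2 = 26.00 °C
ET₀ = 0.0023 × 13.72 × (26.00 + 17.8) × √9.6 = 0.0023 × 13.72 × 43.80 × 3.0984 = 4.2825 mm/d
ETc = Kc × ET₀ = 1.05 × 4.2825 = 4.4966 mm/d
Over 30 days: 4.4966 × 30 = 134.898 mm

134.9 mm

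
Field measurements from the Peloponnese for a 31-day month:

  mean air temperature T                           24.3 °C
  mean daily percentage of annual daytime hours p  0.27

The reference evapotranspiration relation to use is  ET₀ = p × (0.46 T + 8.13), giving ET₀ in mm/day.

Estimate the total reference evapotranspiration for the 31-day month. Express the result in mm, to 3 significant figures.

ET₀ = 0.27 × (0.46 × 24.3 + 8.13) = 0.27 × 19.308 = 5.2132 mm/d
Monthly total = 5.2132 × 31 = 161.609 mm

162 mm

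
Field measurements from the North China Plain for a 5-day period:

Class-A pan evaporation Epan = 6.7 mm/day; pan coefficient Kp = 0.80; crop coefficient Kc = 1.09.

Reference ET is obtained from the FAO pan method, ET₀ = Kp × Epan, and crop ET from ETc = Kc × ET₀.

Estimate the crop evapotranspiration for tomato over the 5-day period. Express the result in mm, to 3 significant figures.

ET₀ = 0.80 × 6.7 = 5.3600 mm/d
ETc = Kc × ET₀ = 1.09 × 5.3600 = 5.8424 mm/d
Over 5 days: 5.8424 × 5 = 29.212 mm

29.2 mm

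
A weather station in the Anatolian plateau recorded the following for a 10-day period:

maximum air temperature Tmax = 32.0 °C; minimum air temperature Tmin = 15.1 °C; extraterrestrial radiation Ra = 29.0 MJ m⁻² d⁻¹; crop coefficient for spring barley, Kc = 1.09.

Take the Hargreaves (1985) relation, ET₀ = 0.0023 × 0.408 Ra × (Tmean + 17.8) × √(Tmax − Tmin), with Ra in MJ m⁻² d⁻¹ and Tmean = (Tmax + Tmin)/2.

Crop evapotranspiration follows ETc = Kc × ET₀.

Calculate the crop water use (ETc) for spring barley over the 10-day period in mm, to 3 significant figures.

Tmean = (32.0 + 15.1)/2 = 23.55 °C
0.408 Ra = 0.408 × 29.0 = 11.8320 mm/d equivalent
ET₀ = 0.0023 × 11.8320 × (23.55 + 17.8) × √16.9 = 0.0023 × 11.8320 × 41.35 × 4.1110 = 4.6260 mm/d
ETc = Kc × ET₀ = 1.09 × 4.6260 = 5.0423 mm/d
Over 10 days: 5.0423 × 10 = 50.423 mm

50.4 mm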